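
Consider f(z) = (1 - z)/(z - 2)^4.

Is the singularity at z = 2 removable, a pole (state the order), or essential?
pole of order 4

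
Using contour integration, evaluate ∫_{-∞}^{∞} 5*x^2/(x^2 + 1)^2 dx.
Let f(z) = 5*z^2/(z^2 + 1)^2. The denominator has no real zeros and deg Q - deg P = 2 ≥ 2, so the integral of f over the upper semicircle |z| = R tends to 0 as R → ∞. Closing the contour in the upper half-plane,
  ∫_{-∞}^{∞} f(x) dx = 2πi · Σ Res(f, z_k)  over the poles with Im z_k > 0.

Zeros of the denominator: z^2 + 1 = 0 gives z = ±I.
Upper half-plane: z = I (a pole of order 2).

Write f(z) = g(z)/(z - I)^2 with g(z) = 5*z^2/(z + I)^2. For a double pole, Res(f, z₀) = g'(z₀):
  g'(z) = 10*I*z/(z + I)^3
  Res(f, I) = g'(I) = -5*I/4

∫_{-∞}^{∞} f(x) dx = 2πi · (-5*I/4) = 5*pi/2

Final answer: 5*pi/2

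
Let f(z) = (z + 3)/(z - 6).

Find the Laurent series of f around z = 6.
9/(z - 6) + 1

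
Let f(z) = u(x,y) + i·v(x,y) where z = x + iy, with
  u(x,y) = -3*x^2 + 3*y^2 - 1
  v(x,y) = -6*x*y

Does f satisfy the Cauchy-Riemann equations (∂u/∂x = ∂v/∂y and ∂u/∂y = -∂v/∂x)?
∂u/∂x = -6*x
∂v/∂y = -6*x
∂u/∂y = 6*y
∂v/∂x = -6*y
∂u/∂x = ∂v/∂y and ∂u/∂y = -∂v/∂x hold identically; f is analytic.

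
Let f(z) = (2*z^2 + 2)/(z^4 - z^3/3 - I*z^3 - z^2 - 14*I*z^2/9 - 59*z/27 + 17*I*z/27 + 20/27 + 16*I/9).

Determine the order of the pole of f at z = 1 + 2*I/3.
2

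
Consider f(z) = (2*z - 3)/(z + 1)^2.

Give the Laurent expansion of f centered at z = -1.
Put w = z - (-1), i.e. z = w - 1. The denominator is w^2, so it suffices to rewrite the numerator in powers of w.

P(z) = 2*z - 3
P(w - 1) = -5 + 2*w

Dividing each term by w^2:
  f = -5/w^2 + 2/w

Substituting back w = z + 1:
  f(z) = -5/(z + 1)^2 + 2/(z + 1)

The series is finite because the numerator is a polynomial; the negative powers form the principal part, and the coefficient of 1/(z + 1) gives Res(f, -1) = 2.

Final answer: -5/(z + 1)^2 + 2/(z + 1)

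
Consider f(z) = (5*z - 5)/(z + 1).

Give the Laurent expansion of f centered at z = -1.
Put w = z - (-1), i.e. z = w - 1. The denominator is w, so it suffices to rewrite the numerator in powers of w.

P(z) = 5*z - 5
P(w - 1) = -10 + 5*w

Dividing each term by w:
  f = -10/w + 5

Substituting back w = z + 1:
  f(z) = -10/(z + 1) + 5

The series is finite because the numerator is a polynomial; the negative powers form the principal part, and the coefficient of 1/(z + 1) gives Res(f, -1) = -10.

Final answer: -10/(z + 1) + 5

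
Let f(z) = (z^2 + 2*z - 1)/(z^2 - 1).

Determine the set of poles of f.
The singularities of f are the zeros of the denominator. Factoring,
  z^2 - 1 = (z + 1)*(z - 1)
so the candidates are z = -1, z = 1.

Check the numerator P(z) = z^2 + 2*z - 1 at each one:
  P(-1) = -2 ≠ 0, so z = -1 is a (simple) pole.
  P(1) = 2 ≠ 0, so z = 1 is a (simple) pole.

Poles of f: {-1, 1}

Final answer: {-1, 1}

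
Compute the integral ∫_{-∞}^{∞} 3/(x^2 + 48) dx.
Let f(z) = 3/(z^2 + 48). The denominator has no real zeros and deg Q - deg P = 2 ≥ 2, so the integral of f over the upper semicircle |z| = R tends to 0 as R → ∞. Closing the contour in the upper half-plane,
  ∫_{-∞}^{∞} f(x) dx = 2πi · Σ Res(f, z_k)  over the poles with Im z_k > 0.

Zeros of the denominator: z^2 + 48 = 0 gives z = ±4*sqrt(3)*I.
Upper half-plane: z = 4*sqrt(3)*I (simple).

Each pole is a simple zero of Q(z) = z^2 + 48, so Res(f, z₀) = P(z₀)/Q'(z₀) with P(z) = 3, Q'(z) = 2*z:
  Res(f, 4*sqrt(3)*I) = (3)/(8*sqrt(3)*I) = -sqrt(3)*I/8

∫_{-∞}^{∞} f(x) dx = 2πi · (-sqrt(3)*I/8) = sqrt(3)*pi/4

Final answer: sqrt(3)*pi/4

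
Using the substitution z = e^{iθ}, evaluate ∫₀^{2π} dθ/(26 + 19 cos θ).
2*sqrt(35)*pi/105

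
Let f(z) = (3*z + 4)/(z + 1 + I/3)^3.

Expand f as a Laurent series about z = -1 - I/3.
Put w = z - (-1 - I/3), i.e. z = w - 1 - I/3. The denominator is w^3, so it suffices to rewrite the numerator in powers of w.

P(z) = 3*z + 4
P(w - 1 - I/3) = 1 - I + 3*w

Dividing each term by w^3:
  f = (1 - I)/w^3 + 3/w^2

Substituting back w = z + 1 + I/3:
  f(z) = (1 - I)/(z + 1 + I/3)^3 + 3/(z + 1 + I/3)^2

The series is finite because the numerator is a polynomial; the negative powers form the principal part.

Final answer: (1 - I)/(z + 1 + I/3)^3 + 3/(z + 1 + I/3)^2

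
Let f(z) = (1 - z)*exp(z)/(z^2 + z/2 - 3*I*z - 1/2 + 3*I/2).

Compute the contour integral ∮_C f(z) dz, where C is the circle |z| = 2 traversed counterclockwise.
By the residue theorem, ∮_C f(z) dz = 2πi · (sum of the residues of f at the poles inside |z| = 2).

The denominator factors as (z - 1/2)*(z + 1 - 3*I), so the singularities of f are simple poles at z = 1/2, z = -1 + 3*I.
  |1/2|² = 1/4 < 4 = 2², so this pole is inside the contour.
  |-1 + 3*I|² = 10 > 4 = 2², so this pole is outside the contour.

With P(z) = (1 - z)*exp(z) and Q(z) = z^2 + z/2 - 3*I*z - 1/2 + 3*I/2, each pole is simple, so Res(f, z₀) = P(z₀)/Q'(z₀) with Q'(z) = 2*z + 1/2 - 3*I.
  Res(f, 1/2) = P(1/2)/Q'(1/2) = (exp(1/2)/2)/(3/2 - 3*I) = (1/15 + 2*I/15)*exp(1/2)

∮_C f(z) dz = 2πi · ((1/15 + 2*I/15)*exp(1/2)) = pi*(-4/15 + 2*I/15)*exp(1/2)

Final answer: pi*(-4/15 + 2*I/15)*exp(1/2)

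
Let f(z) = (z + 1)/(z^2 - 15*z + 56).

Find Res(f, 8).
9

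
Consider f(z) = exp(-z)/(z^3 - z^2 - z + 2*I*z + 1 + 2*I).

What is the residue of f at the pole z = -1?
Write f(z) = P(z)/Q(z) with P(z) = exp(-z) and Q(z) = z^3 - z^2 - z + 2*I*z + 1 + 2*I.
The denominator factors as Q(z) = (z + 1)*(z - 2 + I)*(z - I), so z = -1 is a simple zero of Q and P is analytic there; z = -1 is therefore a simple pole and
  Res(f, z₀) = P(z₀)/Q'(z₀).

Q'(z) = 3*z^2 - 2*z - 1 + 2*I, so Q'(-1) = 4 + 2*I.
P(-1) = exp(1).

Res(f, -1) = (exp(1))/(4 + 2*I) = exp(1)*(1/5 - I/10)

Final answer: exp(1)*(1/5 - I/10)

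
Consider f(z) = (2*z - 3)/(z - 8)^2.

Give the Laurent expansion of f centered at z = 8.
Put w = z - (8), i.e. z = w + 8. The denominator is w^2, so it suffices to rewrite the numerator in powers of w.

P(z) = 2*z - 3
P(w + 8) = 13 + 2*w

Dividing each term by w^2:
  f = 13/w^2 + 2/w

Substituting back w = z - 8:
  f(z) = 13/(z - 8)^2 + 2/(z - 8)

The series is finite because the numerator is a polynomial; the negative powers form the principal part, and the coefficient of 1/(z - 8) gives Res(f, 8) = 2.

Final answer: 13/(z - 8)^2 + 2/(z - 8)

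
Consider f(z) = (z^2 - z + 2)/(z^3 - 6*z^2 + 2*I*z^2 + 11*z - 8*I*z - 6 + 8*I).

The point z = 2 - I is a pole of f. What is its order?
Factor the denominator:
  z^3 - 6*z^2 + 2*I*z^2 + 11*z - 8*I*z - 6 + 8*I = (z - 2 + I)^2*(z - 2)

The numerator P(z) = z^2 - z + 2 has P(2 - I) = 3 - 3*I ≠ 0, so no factor of (z - 2 + I) cancels.
Near z = 2 - I we can therefore write f(z) = g(z)/(z - 2 + I)^2 with g analytic at 2 - I and g(2 - I) ≠ 0 (g is the numerator divided by the remaining denominator factors).

Hence z = 2 - I is a pole of order 2.

Final answer: 2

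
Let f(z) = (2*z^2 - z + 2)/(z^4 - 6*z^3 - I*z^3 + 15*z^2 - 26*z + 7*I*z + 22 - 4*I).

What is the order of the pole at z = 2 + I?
Factor the denominator:
  z^4 - 6*z^3 - I*z^3 + 15*z^2 - 26*z + 7*I*z + 22 - 4*I = (z - 2 - I)^3*(z + 2*I)

The numerator P(z) = 2*z^2 - z + 2 has P(2 + I) = 6 + 7*I ≠ 0, so no factor of (z - 2 - I) cancels.
Near z = 2 + I we can therefore write f(z) = g(z)/(z - 2 - I)^3 with g analytic at 2 + I and g(2 + I) ≠ 0 (g is the numerator divided by the remaining denominator factors).

Hence z = 2 + I is a pole of order 3.

Final answer: 3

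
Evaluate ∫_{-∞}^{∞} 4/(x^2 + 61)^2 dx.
Let f(z) = 4/(z^2 + 61)^2. The denominator has no real zeros and deg Q - deg P = 4 ≥ 2, so the integral of f over the upper semicircle |z| = R tends to 0 as R → ∞. Closing the contour in the upper half-plane,
  ∫_{-∞}^{∞} f(x) dx = 2πi · Σ Res(f, z_k)  over the poles with Im z_k > 0.

Zeros of the denominator: z^2 + 61 = 0 gives z = ±sqrt(61)*I.
Upper half-plane: z = sqrt(61)*I (a pole of order 2).

Write f(z) = g(z)/(z - sqrt(61)*I)^2 with g(z) = 4/(z + sqrt(61)*I)^2. For a double pole, Res(f, z₀) = g'(z₀):
  g'(z) = -8/(z + sqrt(61)*I)^3
  Res(f, sqrt(61)*I) = g'(sqrt(61)*I) = -sqrt(61)*I/3721

∫_{-∞}^{∞} f(x) dx = 2πi · (-sqrt(61)*I/3721) = 2*sqrt(61)*pi/3721

Final answer: 2*sqrt(61)*pi/3721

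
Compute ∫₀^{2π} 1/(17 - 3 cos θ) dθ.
Call the integral J. The integrand is 2π-periodic and we integrate over a full period, so shifting θ does not change the value (θ → θ + π flips the sign of the trig term). Hence
  J = ∫₀^{2π} dθ/(17 + 3 cos θ).
Put z = e^{iθ}: then cos θ = (z + 1/z)/2, dθ = dz/(iz), and z runs once counterclockwise around |z| = 1:
  J = ∮_{|z|=1} 1/(17 + 3*(z + 1/z)/2) · dz/(iz) = (2/i) ∮_{|z|=1} dz/(3*z^2 + 34*z + 3).
The roots of 3*z^2 + 34*z + 3 are z = (-17 ± sqrt(17^2 - 3^2))/3, with sqrt(280) = 2*sqrt(70); their product is 1, so only z₊ = -17/3 + 2*sqrt(70)/3 lies inside the unit circle (z₋ = -17/3 - 2*sqrt(70)/3 lies outside).
z₊ is a simple zero of q(z) = 3*z^2 + 34*z + 3, so Res(1/q, z₊) = 1/q'(z₊) with q'(z) = 6*z + 34; and q'(z₊) = 3*(z₊ - z₋) = 4*sqrt(70).
Therefore J = (2/i) · 2πi · 1/(4*sqrt(70)) = 2*pi/(2*sqrt(70)) = sqrt(70)*pi/70

Final answer: sqrt(70)*pi/70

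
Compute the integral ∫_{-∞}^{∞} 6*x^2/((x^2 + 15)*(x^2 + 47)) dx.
Let f(z) = 6*z^2/((z^2 + 15)*(z^2 + 47)). The denominator has no real zeros and deg Q - deg P = 2 ≥ 2, so the integral of f over the upper semicircle |z| = R tends to 0 as R → ∞. Closing the contour in the upper half-plane,
  ∫_{-∞}^{∞} f(x) dx = 2πi · Σ Res(f, z_k)  over the poles with Im z_k > 0.

Zeros of the denominator: z^2 + 47 = 0 gives z = ±sqrt(47)*I; z^2 + 15 = 0 gives z = ±sqrt(15)*I.
Upper half-plane: z = sqrt(15)*I, z = sqrt(47)*I (simple).

Each pole is a simple zero of Q(z) = z^4 + 62*z^2 + 705, so Res(f, z₀) = P(z₀)/Q'(z₀) with P(z) = 6*z^2, Q'(z) = 4*z^3 + 124*z:
  Res(f, sqrt(15)*I) = (-90)/(64*sqrt(15)*I) = 3*sqrt(15)*I/32
  Res(f, sqrt(47)*I) = (-282)/(-64*sqrt(47)*I) = -3*sqrt(47)*I/32

Sum of residues: 3*I*(-sqrt(47) + sqrt(15))/32
∫_{-∞}^{∞} f(x) dx = 2πi · (3*I*(-sqrt(47) + sqrt(15))/32) = 3*pi*(-sqrt(15) + sqrt(47))/16

Final answer: 3*pi*(-sqrt(15) + sqrt(47))/16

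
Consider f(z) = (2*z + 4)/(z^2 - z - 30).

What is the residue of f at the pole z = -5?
Write f(z) = P(z)/Q(z) with P(z) = 2*z + 4 and Q(z) = z^2 - z - 30.
The denominator factors as Q(z) = (z + 5)*(z - 6), so z = -5 is a simple zero of Q and P is analytic there; z = -5 is therefore a simple pole and
  Res(f, z₀) = P(z₀)/Q'(z₀).

Q'(z) = 2*z - 1, so Q'(-5) = -11.
P(-5) = -6.

Res(f, -5) = (-6)/(-11) = 6/11

Final answer: 6/11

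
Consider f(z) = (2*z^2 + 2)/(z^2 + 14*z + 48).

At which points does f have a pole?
{-8, -6}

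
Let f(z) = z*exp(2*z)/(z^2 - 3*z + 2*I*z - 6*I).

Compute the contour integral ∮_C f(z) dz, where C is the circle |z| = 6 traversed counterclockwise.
By the residue theorem, ∮_C f(z) dz = 2πi · (sum of the residues of f at the poles inside |z| = 6).

The denominator factors as (z - 3)*(z + 2*I), so the singularities of f are simple poles at z = 3, z = -2*I.
  |3|² = 9 < 36 = 6², so this pole is inside the contour.
  |-2*I|² = 4 < 36 = 6², so this pole is inside the contour.

With P(z) = z*exp(2*z) and Q(z) = z^2 - 3*z + 2*I*z - 6*I, each pole is simple, so Res(f, z₀) = P(z₀)/Q'(z₀) with Q'(z) = 2*z - 3 + 2*I.
  Res(f, 3) = P(3)/Q'(3) = (3*exp(6))/(3 + 2*I) = (9/13 - 6*I/13)*exp(6)
  Res(f, -2*I) = P(-2*I)/Q'(-2*I) = (-2*I*exp(-4*I))/(-3 - 2*I) = (4/13 + 6*I/13)*exp(-4*I)

Sum of residues inside C: (9/13 - 6*I/13)*exp(6) + (4/13 + 6*I/13)*exp(-4*I)
∮_C f(z) dz = 2πi · ((9/13 - 6*I/13)*exp(6) + (4/13 + 6*I/13)*exp(-4*I)) = pi*(-12/13 + 8*I/13)*exp(-4*I) + pi*(12/13 + 18*I/13)*exp(6)

Final answer: pi*(-12/13 + 8*I/13)*exp(-4*I) + pi*(12/13 + 18*I/13)*exp(6)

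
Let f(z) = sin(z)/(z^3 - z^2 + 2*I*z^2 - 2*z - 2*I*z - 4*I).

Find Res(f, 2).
Write f(z) = P(z)/Q(z) with P(z) = sin(z) and Q(z) = z^3 - z^2 + 2*I*z^2 - 2*z - 2*I*z - 4*I.
The denominator factors as Q(z) = (z - 2)*(z + 1)*(z + 2*I), so z = 2 is a simple zero of Q and P is analytic there; z = 2 is therefore a simple pole and
  Res(f, z₀) = P(z₀)/Q'(z₀).

Q'(z) = 3*z^2 - 2*z + 4*I*z - 2 - 2*I, so Q'(2) = 6 + 6*I.
P(2) = sin(2).

Res(f, 2) = (sin(2))/(6 + 6*I) = (1/12 - I/12)*sin(2)

Final answer: (1/12 - I/12)*sin(2)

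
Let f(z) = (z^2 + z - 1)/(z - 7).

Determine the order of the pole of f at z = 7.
Factor the denominator:
  z - 7 = (z - 7)

The numerator P(z) = z^2 + z - 1 has P(7) = 55 ≠ 0, so no factor of (z - 7) cancels.
Near z = 7 we can therefore write f(z) = g(z)/(z - 7) with g analytic at 7 and g(7) ≠ 0 (g is just the numerator).

Hence z = 7 is a pole of order 1.

Final answer: 1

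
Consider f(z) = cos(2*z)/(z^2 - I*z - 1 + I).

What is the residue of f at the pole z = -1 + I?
Write f(z) = P(z)/Q(z) with P(z) = cos(2*z) and Q(z) = z^2 - I*z - 1 + I.
The denominator factors as Q(z) = (z + 1 - I)*(z - 1), so z = -1 + I is a simple zero of Q and P is analytic there; z = -1 + I is therefore a simple pole and
  Res(f, z₀) = P(z₀)/Q'(z₀).

Q'(z) = 2*z - I, so Q'(-1 + I) = -2 + I.
P(-1 + I) = cos(2 - 2*I).

Res(f, -1 + I) = (cos(2 - 2*I))/(-2 + I) = (-2/5 - I/5)*cos(2 - 2*I)

Final answer: (-2/5 - I/5)*cos(2 - 2*I)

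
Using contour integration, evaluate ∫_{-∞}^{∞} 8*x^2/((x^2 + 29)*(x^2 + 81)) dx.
Let f(z) = 8*z^2/((z^2 + 29)*(z^2 + 81)). The denominator has no real zeros and deg Q - deg P = 2 ≥ 2, so the integral of f over the upper semicircle |z| = R tends to 0 as R → ∞. Closing the contour in the upper half-plane,
  ∫_{-∞}^{∞} f(x) dx = 2πi · Σ Res(f, z_k)  over the poles with Im z_k > 0.

Zeros of the denominator: z^2 + 81 = 0 gives z = ±9*I; z^2 + 29 = 0 gives z = ±sqrt(29)*I.
Upper half-plane: z = 9*I, z = sqrt(29)*I (simple).

Each pole is a simple zero of Q(z) = z^4 + 110*z^2 + 2349, so Res(f, z₀) = P(z₀)/Q'(z₀) with P(z) = 8*z^2, Q'(z) = 4*z^3 + 220*z:
  Res(f, 9*I) = (-648)/(-936*I) = -9*I/13
  Res(f, sqrt(29)*I) = (-232)/(104*sqrt(29)*I) = sqrt(29)*I/13

Sum of residues: I*(-9 + sqrt(29))/13
∫_{-∞}^{∞} f(x) dx = 2πi · (I*(-9 + sqrt(29))/13) = 2*pi*(9 - sqrt(29))/13

Final answer: 2*pi*(9 - sqrt(29))/13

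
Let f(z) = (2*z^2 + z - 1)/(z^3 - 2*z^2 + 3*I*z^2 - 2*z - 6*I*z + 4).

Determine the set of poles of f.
The singularities of f are the zeros of the denominator. Factoring,
  z^3 - 2*z^2 + 3*I*z^2 - 2*z - 6*I*z + 4 = (z - 2)*(z + I)*(z + 2*I)
so the candidates are z = 2, z = -I, z = -2*I.

Check the numerator P(z) = 2*z^2 + z - 1 at each one:
  P(2) = 9 ≠ 0, so z = 2 is a (simple) pole.
  P(-I) = -3 - I ≠ 0, so z = -I is a (simple) pole.
  P(-2*I) = -9 - 2*I ≠ 0, so z = -2*I is a (simple) pole.

Poles of f: {-2*I, -I, 2}

Final answer: {-2*I, -I, 2}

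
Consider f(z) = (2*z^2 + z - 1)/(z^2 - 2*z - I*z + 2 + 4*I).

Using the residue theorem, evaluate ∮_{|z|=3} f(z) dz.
pi*(-4 + 10*I)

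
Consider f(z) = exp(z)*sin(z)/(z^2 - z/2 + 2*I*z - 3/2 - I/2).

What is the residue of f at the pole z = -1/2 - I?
2*exp(-1/2 - I)*sin(1/2 + I)/3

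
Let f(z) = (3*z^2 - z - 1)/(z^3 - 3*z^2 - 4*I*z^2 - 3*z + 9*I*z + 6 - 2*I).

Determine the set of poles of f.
The singularities of f are the zeros of the denominator. Factoring,
  z^3 - 3*z^2 - 4*I*z^2 - 3*z + 9*I*z + 6 - 2*I = (z - 2 - I)*(z - 1 - I)*(z - 2*I)
so the candidates are z = 2 + I, z = 1 + I, z = 2*I.

Check the numerator P(z) = 3*z^2 - z - 1 at each one:
  P(2 + I) = 6 + 11*I ≠ 0, so z = 2 + I is a (simple) pole.
  P(1 + I) = -2 + 5*I ≠ 0, so z = 1 + I is a (simple) pole.
  P(2*I) = -13 - 2*I ≠ 0, so z = 2*I is a (simple) pole.

Poles of f: {2*I, 1 + I, 2 + I}

Final answer: {2*I, 1 + I, 2 + I}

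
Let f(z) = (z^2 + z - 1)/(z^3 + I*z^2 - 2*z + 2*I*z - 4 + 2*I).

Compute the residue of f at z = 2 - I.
22/39 - 7*I/39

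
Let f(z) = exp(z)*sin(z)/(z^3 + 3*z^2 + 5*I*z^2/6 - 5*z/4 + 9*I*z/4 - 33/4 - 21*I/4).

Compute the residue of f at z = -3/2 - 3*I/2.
(62/625 + 34*I/625)*exp(-3/2 - 3*I/2)*sin(3/2 + 3*I/2)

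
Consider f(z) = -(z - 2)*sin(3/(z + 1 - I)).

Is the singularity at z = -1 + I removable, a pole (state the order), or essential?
Let u = z + 1 - I. Then
  sin(3/u) = Σ_{k≥0} (-1)^k (3)^(2k+1)/((2k+1)!·u^(2k+1)) = 3/u - 9/(2*u^3) + 81/(40*u^5) + ...
which has infinitely many negative powers of u, so sin(3/(z + 1 - I)) has an essential singularity at z = -1 + I.
The extra factor z - 2 is a nonzero polynomial; if the product had at most a pole at z = -1 + I, dividing by that polynomial would leave sin(3/(z + 1 - I)) with at most a pole too — contradiction. (Equivalently, the product's Laurent series still has infinitely many negative powers.)
So the singularity is essential.

Final answer: essential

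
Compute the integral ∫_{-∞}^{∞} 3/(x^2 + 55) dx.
Let f(z) = 3/(z^2 + 55). The denominator has no real zeros and deg Q - deg P = 2 ≥ 2, so the integral of f over the upper semicircle |z| = R tends to 0 as R → ∞. Closing the contour in the upper half-plane,
  ∫_{-∞}^{∞} f(x) dx = 2πi · Σ Res(f, z_k)  over the poles with Im z_k > 0.

Zeros of the denominator: z^2 + 55 = 0 gives z = ±sqrt(55)*I.
Upper half-plane: z = sqrt(55)*I (simple).

Each pole is a simple zero of Q(z) = z^2 + 55, so Res(f, z₀) = P(z₀)/Q'(z₀) with P(z) = 3, Q'(z) = 2*z:
  Res(f, sqrt(55)*I) = (3)/(2*sqrt(55)*I) = -3*sqrt(55)*I/110

∫_{-∞}^{∞} f(x) dx = 2πi · (-3*sqrt(55)*I/110) = 3*sqrt(55)*pi/55

Final answer: 3*sqrt(55)*pi/55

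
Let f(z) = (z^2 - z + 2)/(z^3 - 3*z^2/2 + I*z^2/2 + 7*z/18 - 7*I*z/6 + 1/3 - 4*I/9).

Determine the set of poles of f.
The singularities of f are the zeros of the denominator. Factoring,
  z^3 - 3*z^2/2 + I*z^2/2 + 7*z/18 - 7*I*z/6 + 1/3 - 4*I/9 = (z + 1/3)*(z - 3/2 - I/2)*(z - 1/3 + I)
so the candidates are z = -1/3, z = 3/2 + I/2, z = 1/3 - I.

Check the numerator P(z) = z^2 - z + 2 at each one:
  P(-1/3) = 22/9 ≠ 0, so z = -1/3 is a (simple) pole.
  P(3/2 + I/2) = 5/2 + I ≠ 0, so z = 3/2 + I/2 is a (simple) pole.
  P(1/3 - I) = 7/9 + I/3 ≠ 0, so z = 1/3 - I is a (simple) pole.

Poles of f: {-1/3, 1/3 - I, 3/2 + I/2}

Final answer: {-1/3, 1/3 - I, 3/2 + I/2}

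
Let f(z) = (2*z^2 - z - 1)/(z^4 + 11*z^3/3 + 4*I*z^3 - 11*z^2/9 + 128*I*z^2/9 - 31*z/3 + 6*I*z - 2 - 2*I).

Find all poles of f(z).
The singularities of f are the zeros of the denominator. Factoring,
  z^4 + 11*z^3/3 + 4*I*z^3 - 11*z^2/9 + 128*I*z^2/9 - 31*z/3 + 6*I*z - 2 - 2*I = (z + 2/3 + 2*I/3)*(z + 3*I)*(z + I/3)*(z + 3)
so the candidates are z = -2/3 - 2*I/3, z = -3*I, z = -I/3, z = -3.

Check the numerator P(z) = 2*z^2 - z - 1 at each one:
  P(-2/3 - 2*I/3) = -1/3 + 22*I/9 ≠ 0, so z = -2/3 - 2*I/3 is a (simple) pole.
  P(-3*I) = -19 + 3*I ≠ 0, so z = -3*I is a (simple) pole.
  P(-I/3) = -11/9 + I/3 ≠ 0, so z = -I/3 is a (simple) pole.
  P(-3) = 20 ≠ 0, so z = -3 is a (simple) pole.

Poles of f: {-3, -2/3 - 2*I/3, -3*I, -I/3}

Final answer: {-3, -2/3 - 2*I/3, -3*I, -I/3}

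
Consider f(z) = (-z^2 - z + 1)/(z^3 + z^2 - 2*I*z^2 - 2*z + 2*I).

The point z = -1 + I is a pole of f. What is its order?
2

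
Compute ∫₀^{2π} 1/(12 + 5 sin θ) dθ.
2*sqrt(119)*pi/119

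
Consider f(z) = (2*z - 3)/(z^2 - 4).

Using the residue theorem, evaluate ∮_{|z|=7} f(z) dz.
By the residue theorem, ∮_C f(z) dz = 2πi · (sum of the residues of f at the poles inside |z| = 7).

The denominator factors as (z + 2)*(z - 2), so the singularities of f are simple poles at z = -2, z = 2.
  |-2|² = 4 < 49 = 7², so this pole is inside the contour.
  |2|² = 4 < 49 = 7², so this pole is inside the contour.

With P(z) = 2*z - 3 and Q(z) = z^2 - 4, each pole is simple, so Res(f, z₀) = P(z₀)/Q'(z₀) with Q'(z) = 2*z.
  Res(f, -2) = P(-2)/Q'(-2) = (-7)/(-4) = 7/4
  Res(f, 2) = P(2)/Q'(2) = (1)/(4) = 1/4

Sum of residues inside C: 2
∮_C f(z) dz = 2πi · (2) = 4*I*pi

Final answer: 4*I*pi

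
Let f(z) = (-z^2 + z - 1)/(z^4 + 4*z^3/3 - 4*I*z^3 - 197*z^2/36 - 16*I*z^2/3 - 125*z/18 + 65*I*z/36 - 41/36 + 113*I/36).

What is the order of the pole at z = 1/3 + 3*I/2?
Factor the denominator:
  z^4 + 4*z^3/3 - 4*I*z^3 - 197*z^2/36 - 16*I*z^2/3 - 125*z/18 + 65*I*z/36 - 41/36 + 113*I/36 = (z - 1/3 - 3*I/2)^2*(z + 1)*(z + 1 - I)

The numerator P(z) = -z^2 + z - 1 has P(1/3 + 3*I/2) = 53/36 + I/2 ≠ 0, so no factor of (z - 1/3 - 3*I/2) cancels.
Near z = 1/3 + 3*I/2 we can therefore write f(z) = g(z)/(z - 1/3 - 3*I/2)^2 with g analytic at 1/3 + 3*I/2 and g(1/3 + 3*I/2) ≠ 0 (g is the numerator divided by the remaining denominator factors).

Hence z = 1/3 + 3*I/2 is a pole of order 2.

Final answer: 2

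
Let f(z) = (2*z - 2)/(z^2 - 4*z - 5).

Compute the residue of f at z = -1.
Write f(z) = P(z)/Q(z) with P(z) = 2*z - 2 and Q(z) = z^2 - 4*z - 5.
The denominator factors as Q(z) = (z + 1)*(z - 5), so z = -1 is a simple zero of Q and P is analytic there; z = -1 is therefore a simple pole and
  Res(f, z₀) = P(z₀)/Q'(z₀).

Q'(z) = 2*z - 4, so Q'(-1) = -6.
P(-1) = -4.

Res(f, -1) = (-4)/(-6) = 2/3

Final answer: 2/3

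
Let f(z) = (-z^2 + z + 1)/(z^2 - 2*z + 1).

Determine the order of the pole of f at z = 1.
Factor the denominator:
  z^2 - 2*z + 1 = (z - 1)^2

The numerator P(z) = -z^2 + z + 1 has P(1) = 1 ≠ 0, so no factor of (z - 1) cancels.
Near z = 1 we can therefore write f(z) = g(z)/(z - 1)^2 with g analytic at 1 and g(1) ≠ 0 (g is just the numerator).

Hence z = 1 is a pole of order 2.

Final answer: 2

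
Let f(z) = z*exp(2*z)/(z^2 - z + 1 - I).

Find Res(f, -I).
Write f(z) = P(z)/Q(z) with P(z) = z*exp(2*z) and Q(z) = z^2 - z + 1 - I.
The denominator factors as Q(z) = (z - 1 - I)*(z + I), so z = -I is a simple zero of Q and P is analytic there; z = -I is therefore a simple pole and
  Res(f, z₀) = P(z₀)/Q'(z₀).

Q'(z) = 2*z - 1, so Q'(-I) = -1 - 2*I.
P(-I) = -I*exp(-2*I).

Res(f, -I) = (-I*exp(-2*I))/(-1 - 2*I) = (2/5 + I/5)*exp(-2*I)

Final answer: (2/5 + I/5)*exp(-2*I)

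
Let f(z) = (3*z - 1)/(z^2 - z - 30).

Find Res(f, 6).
Write f(z) = P(z)/Q(z) with P(z) = 3*z - 1 and Q(z) = z^2 - z - 30.
The denominator factors as Q(z) = (z - 6)*(z + 5), so z = 6 is a simple zero of Q and P is analytic there; z = 6 is therefore a simple pole and
  Res(f, z₀) = P(z₀)/Q'(z₀).

Q'(z) = 2*z - 1, so Q'(6) = 11.
P(6) = 17.

Res(f, 6) = (17)/(11) = 17/11

Final answer: 17/11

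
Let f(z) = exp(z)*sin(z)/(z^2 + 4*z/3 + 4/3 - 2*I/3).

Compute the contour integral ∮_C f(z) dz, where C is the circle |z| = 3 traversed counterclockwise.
pi*(-9/10 - 3*I/10)*exp(-1/3 + I)*sin(1/3 - I) + pi*(9/10 + 3*I/10)*exp(-1 - I)*sin(1 + I)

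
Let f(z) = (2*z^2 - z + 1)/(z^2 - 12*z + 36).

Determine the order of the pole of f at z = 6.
Factor the denominator:
  z^2 - 12*z + 36 = (z - 6)^2

The numerator P(z) = 2*z^2 - z + 1 has P(6) = 67 ≠ 0, so no factor of (z - 6) cancels.
Near z = 6 we can therefore write f(z) = g(z)/(z - 6)^2 with g analytic at 6 and g(6) ≠ 0 (g is just the numerator).

Hence z = 6 is a pole of order 2.

Final answer: 2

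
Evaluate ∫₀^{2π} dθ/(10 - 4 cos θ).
sqrt(21)*pi/21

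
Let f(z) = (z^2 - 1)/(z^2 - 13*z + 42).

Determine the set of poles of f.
{6, 7}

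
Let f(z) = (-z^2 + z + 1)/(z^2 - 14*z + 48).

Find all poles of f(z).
{6, 8}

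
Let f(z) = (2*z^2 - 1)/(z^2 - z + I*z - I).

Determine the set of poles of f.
{-I, 1}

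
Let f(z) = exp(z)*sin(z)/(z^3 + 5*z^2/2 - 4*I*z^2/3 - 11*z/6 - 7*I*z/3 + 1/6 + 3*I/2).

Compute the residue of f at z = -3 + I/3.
Write f(z) = P(z)/Q(z) with P(z) = exp(z)*sin(z) and Q(z) = z^3 + 5*z^2/2 - 4*I*z^2/3 - 11*z/6 - 7*I*z/3 + 1/6 + 3*I/2.
The denominator factors as Q(z) = (z + 3 - I/3)*(z - I)*(z - 1/2), so z = -3 + I/3 is a simple zero of Q and P is analytic there; z = -3 + I/3 is therefore a simple pole and
  Res(f, z₀) = P(z₀)/Q'(z₀).

Q'(z) = 3*z^2 + 5*z - 8*I*z/3 - 11/6 - 7*I/3, so Q'(-3 + I/3) = 193/18 + 4*I/3.
P(-3 + I/3) = -exp(-3 + I/3)*sin(3 - I/3).

Res(f, -3 + I/3) = (-exp(-3 + I/3)*sin(3 - I/3))/(193/18 + 4*I/3) = (-3474/37825 + 432*I/37825)*exp(-3 + I/3)*sin(3 - I/3)

Final answer: (-3474/37825 + 432*I/37825)*exp(-3 + I/3)*sin(3 - I/3)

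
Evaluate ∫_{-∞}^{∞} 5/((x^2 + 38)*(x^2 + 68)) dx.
Let f(z) = 5/((z^2 + 38)*(z^2 + 68)). The denominator has no real zeros and deg Q - deg P = 4 ≥ 2, so the integral of f over the upper semicircle |z| = R tends to 0 as R → ∞. Closing the contour in the upper half-plane,
  ∫_{-∞}^{∞} f(x) dx = 2πi · Σ Res(f, z_k)  over the poles with Im z_k > 0.

Zeros of the denominator: z^2 + 38 = 0 gives z = ±sqrt(38)*I; z^2 + 68 = 0 gives z = ±2*sqrt(17)*I.
Upper half-plane: z = 2*sqrt(17)*I, z = sqrt(38)*I (simple).

Each pole is a simple zero of Q(z) = z^4 + 106*z^2 + 2584, so Res(f, z₀) = P(z₀)/Q'(z₀) with P(z) = 5, Q'(z) = 4*z^3 + 212*z:
  Res(f, 2*sqrt(17)*I) = (5)/(-120*sqrt(17)*I) = sqrt(17)*I/408
  Res(f, sqrt(38)*I) = (5)/(60*sqrt(38)*I) = -sqrt(38)*I/456

Sum of residues: I*(-sqrt(38)/456 + sqrt(17)/408)
∫_{-∞}^{∞} f(x) dx = 2πi · (I*(-sqrt(38)/456 + sqrt(17)/408)) = pi*(-19*sqrt(17) + 17*sqrt(38))/3876

Final answer: pi*(-19*sqrt(17) + 17*sqrt(38))/3876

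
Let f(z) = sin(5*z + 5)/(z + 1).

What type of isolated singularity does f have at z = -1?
removable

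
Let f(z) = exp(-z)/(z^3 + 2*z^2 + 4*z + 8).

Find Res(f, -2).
Write f(z) = P(z)/Q(z) with P(z) = exp(-z) and Q(z) = z^3 + 2*z^2 + 4*z + 8.
The denominator factors as Q(z) = (z + 2)*(z - 2*I)*(z + 2*I), so z = -2 is a simple zero of Q and P is analytic there; z = -2 is therefore a simple pole and
  Res(f, z₀) = P(z₀)/Q'(z₀).

Q'(z) = 3*z^2 + 4*z + 4, so Q'(-2) = 8.
P(-2) = exp(2).

Res(f, -2) = (exp(2))/(8) = exp(2)/8

Final answer: exp(2)/8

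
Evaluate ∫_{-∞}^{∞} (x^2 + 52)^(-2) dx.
sqrt(13)*pi/2704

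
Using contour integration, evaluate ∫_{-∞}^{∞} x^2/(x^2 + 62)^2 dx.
Let f(z) = z^2/(z^2 + 62)^2. The denominator has no real zeros and deg Q - deg P = 2 ≥ 2, so the integral of f over the upper semicircle |z| = R tends to 0 as R → ∞. Closing the contour in the upper half-plane,
  ∫_{-∞}^{∞} f(x) dx = 2πi · Σ Res(f, z_k)  over the poles with Im z_k > 0.

Zeros of the denominator: z^2 + 62 = 0 gives z = ±sqrt(62)*I.
Upper half-plane: z = sqrt(62)*I (a pole of order 2).

Write f(z) = g(z)/(z - sqrt(62)*I)^2 with g(z) = z^2/(z + sqrt(62)*I)^2. For a double pole, Res(f, z₀) = g'(z₀):
  g'(z) = 2*sqrt(62)*I*z/(z + sqrt(62)*I)^3
  Res(f, sqrt(62)*I) = g'(sqrt(62)*I) = -sqrt(62)*I/248

∫_{-∞}^{∞} f(x) dx = 2πi · (-sqrt(62)*I/248) = sqrt(62)*pi/124

Final answer: sqrt(62)*pi/124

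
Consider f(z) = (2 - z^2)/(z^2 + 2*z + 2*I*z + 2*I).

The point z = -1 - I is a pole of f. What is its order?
Factor the denominator:
  z^2 + 2*z + 2*I*z + 2*I = (z + 1 + I)^2

The numerator P(z) = 2 - z^2 has P(-1 - I) = 2 - 2*I ≠ 0, so no factor of (z + 1 + I) cancels.
Near z = -1 - I we can therefore write f(z) = g(z)/(z + 1 + I)^2 with g analytic at -1 - I and g(-1 - I) ≠ 0 (g is just the numerator).

Hence z = -1 - I is a pole of order 2.

Final answer: 2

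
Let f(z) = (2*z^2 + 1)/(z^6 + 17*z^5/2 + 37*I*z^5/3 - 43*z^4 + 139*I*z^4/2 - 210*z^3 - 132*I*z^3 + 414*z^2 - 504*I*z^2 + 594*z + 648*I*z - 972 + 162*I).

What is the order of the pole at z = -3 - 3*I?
Factor the denominator:
  z^6 + 17*z^5/2 + 37*I*z^5/3 - 43*z^4 + 139*I*z^4/2 - 210*z^3 - 132*I*z^3 + 414*z^2 - 504*I*z^2 + 594*z + 648*I*z - 972 + 162*I = (z + 3 + 3*I)^4*(z - 3/2)*(z - 2 + I/3)

The numerator P(z) = 2*z^2 + 1 has P(-3 - 3*I) = 1 + 36*I ≠ 0, so no factor of (z + 3 + 3*I) cancels.
Near z = -3 - 3*I we can therefore write f(z) = g(z)/(z + 3 + 3*I)^4 with g analytic at -3 - 3*I and g(-3 - 3*I) ≠ 0 (g is the numerator divided by the remaining denominator factors).

Hence z = -3 - 3*I is a pole of order 4.

Final answer: 4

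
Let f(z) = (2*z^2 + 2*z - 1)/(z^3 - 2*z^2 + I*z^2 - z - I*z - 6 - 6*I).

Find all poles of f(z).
The singularities of f are the zeros of the denominator. Factoring,
  z^3 - 2*z^2 + I*z^2 - z - I*z - 6 - 6*I = (z + 1 - I)*(z + 2*I)*(z - 3)
so the candidates are z = -1 + I, z = -2*I, z = 3.

Check the numerator P(z) = 2*z^2 + 2*z - 1 at each one:
  P(-1 + I) = -3 - 2*I ≠ 0, so z = -1 + I is a (simple) pole.
  P(-2*I) = -9 - 4*I ≠ 0, so z = -2*I is a (simple) pole.
  P(3) = 23 ≠ 0, so z = 3 is a (simple) pole.

Poles of f: {-1 + I, -2*I, 3}

Final answer: {-1 + I, -2*I, 3}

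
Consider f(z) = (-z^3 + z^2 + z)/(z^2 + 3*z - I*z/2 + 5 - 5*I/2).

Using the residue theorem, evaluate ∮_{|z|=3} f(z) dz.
By the residue theorem, ∮_C f(z) dz = 2πi · (sum of the residues of f at the poles inside |z| = 3).

The denominator factors as (z + 1 - 2*I)*(z + 2 + 3*I/2), so the singularities of f are simple poles at z = -1 + 2*I, z = -2 - 3*I/2.
  |-1 + 2*I|² = 5 < 9 = 3², so this pole is inside the contour.
  |-2 - 3*I/2|² = 25/4 < 9 = 3², so this pole is inside the contour.

With P(z) = -z^3 + z^2 + z and Q(z) = z^2 + 3*z - I*z/2 + 5 - 5*I/2, each pole is simple, so Res(f, z₀) = P(z₀)/Q'(z₀) with Q'(z) = 2*z + 3 - I/2.
  Res(f, -1 + 2*I) = P(-1 + 2*I)/Q'(-1 + 2*I) = (-15)/(1 + 7*I/2) = -60/53 + 210*I/53
  Res(f, -2 - 3*I/2) = P(-2 - 3*I/2)/Q'(-2 - 3*I/2) = (-23/4 + 153*I/8)/(-1 - 7*I/2) = -979/212 - 157*I/53

Sum of residues inside C: -23/4 + I
∮_C f(z) dz = 2πi · (-23/4 + I) = pi*(-2 - 23*I/2)

Final answer: pi*(-2 - 23*I/2)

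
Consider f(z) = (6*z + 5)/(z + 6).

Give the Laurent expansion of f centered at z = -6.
-31/(z + 6) + 6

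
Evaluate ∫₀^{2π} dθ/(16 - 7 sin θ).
Call the integral J. The integrand is 2π-periodic and we integrate over a full period, so shifting θ does not change the value (θ → θ + π/2 turns sin θ into cos θ; θ → θ + π flips the sign of the trig term). Hence
  J = ∫₀^{2π} dθ/(16 + 7 cos θ).
Put z = e^{iθ}: then cos θ = (z + 1/z)/2, dθ = dz/(iz), and z runs once counterclockwise around |z| = 1:
  J = ∮_{|z|=1} 1/(16 + 7*(z + 1/z)/2) · dz/(iz) = (2/i) ∮_{|z|=1} dz/(7*z^2 + 32*z + 7).
The roots of 7*z^2 + 32*z + 7 are z = (-16 ± sqrt(16^2 - 7^2))/7, with sqrt(207) = 3*sqrt(23); their product is 1, so only z₊ = -16/7 + 3*sqrt(23)/7 lies inside the unit circle (z₋ = -16/7 - 3*sqrt(23)/7 lies outside).
z₊ is a simple zero of q(z) = 7*z^2 + 32*z + 7, so Res(1/q, z₊) = 1/q'(z₊) with q'(z) = 14*z + 32; and q'(z₊) = 7*(z₊ - z₋) = 6*sqrt(23).
Therefore J = (2/i) · 2πi · 1/(6*sqrt(23)) = 2*pi/(3*sqrt(23)) = 2*sqrt(23)*pi/69

Final answer: 2*sqrt(23)*pi/69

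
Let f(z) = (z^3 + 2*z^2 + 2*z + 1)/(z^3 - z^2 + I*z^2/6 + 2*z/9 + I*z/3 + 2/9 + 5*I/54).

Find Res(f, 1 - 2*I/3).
Write f(z) = P(z)/Q(z) with P(z) = z^3 + 2*z^2 + 2*z + 1 and Q(z) = z^3 - z^2 + I*z^2/6 + 2*z/9 + I*z/3 + 2/9 + 5*I/54.
The denominator factors as Q(z) = (z + 1/3)*(z - 1/3 - I/2)*(z - 1 + 2*I/3), so z = 1 - 2*I/3 is a simple zero of Q and P is analytic there; z = 1 - 2*I/3 is therefore a simple pole and
  Res(f, z₀) = P(z₀)/Q'(z₀).

Q'(z) = 3*z^2 - 2*z + I*z/3 + 2/9 + I/3, so Q'(1 - 2*I/3) = 1/9 - 2*I.
P(1 - 2*I/3) = 34/9 - 154*I/27.

Res(f, 1 - 2*I/3) = (34/9 - 154*I/27)/(1/9 - 2*I) = 958/325 + 1682*I/975

Final answer: 958/325 + 1682*I/975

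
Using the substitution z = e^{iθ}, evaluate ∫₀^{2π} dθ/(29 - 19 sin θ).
Call the integral J. The integrand is 2π-periodic and we integrate over a full period, so shifting θ does not change the value (θ → θ + π/2 turns sin θ into cos θ; θ → θ + π flips the sign of the trig term). Hence
  J = ∫₀^{2π} dθ/(29 + 19 cos θ).
Put z = e^{iθ}: then cos θ = (z + 1/z)/2, dθ = dz/(iz), and z runs once counterclockwise around |z| = 1:
  J = ∮_{|z|=1} 1/(29 + 19*(z + 1/z)/2) · dz/(iz) = (2/i) ∮_{|z|=1} dz/(19*z^2 + 58*z + 19).
The roots of 19*z^2 + 58*z + 19 are z = (-29 ± sqrt(29^2 - 19^2))/19, with sqrt(480) = 4*sqrt(30); their product is 1, so only z₊ = -29/19 + 4*sqrt(30)/19 lies inside the unit circle (z₋ = -29/19 - 4*sqrt(30)/19 lies outside).
z₊ is a simple zero of q(z) = 19*z^2 + 58*z + 19, so Res(1/q, z₊) = 1/q'(z₊) with q'(z) = 38*z + 58; and q'(z₊) = 19*(z₊ - z₋) = 8*sqrt(30).
Therefore J = (2/i) · 2πi · 1/(8*sqrt(30)) = 2*pi/(4*sqrt(30)) = sqrt(30)*pi/60

Final answer: sqrt(30)*pi/60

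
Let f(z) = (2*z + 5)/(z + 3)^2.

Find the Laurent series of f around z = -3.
Put w = z - (-3), i.e. z = w - 3. The denominator is w^2, so it suffices to rewrite the numerator in powers of w.

P(z) = 2*z + 5
P(w - 3) = -1 + 2*w

Dividing each term by w^2:
  f = -1/w^2 + 2/w

Substituting back w = z + 3:
  f(z) = -1/(z + 3)^2 + 2/(z + 3)

The series is finite because the numerator is a polynomial; the negative powers form the principal part, and the coefficient of 1/(z + 3) gives Res(f, -3) = 2.

Final answer: -1/(z + 3)^2 + 2/(z + 3)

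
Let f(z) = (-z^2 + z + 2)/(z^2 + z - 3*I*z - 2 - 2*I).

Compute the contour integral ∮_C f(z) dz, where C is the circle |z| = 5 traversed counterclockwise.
pi*(6 + 4*I)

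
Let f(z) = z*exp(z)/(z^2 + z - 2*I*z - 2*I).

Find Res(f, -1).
Write f(z) = P(z)/Q(z) with P(z) = z*exp(z) and Q(z) = z^2 + z - 2*I*z - 2*I.
The denominator factors as Q(z) = (z + 1)*(z - 2*I), so z = -1 is a simple zero of Q and P is analytic there; z = -1 is therefore a simple pole and
  Res(f, z₀) = P(z₀)/Q'(z₀).

Q'(z) = 2*z + 1 - 2*I, so Q'(-1) = -1 - 2*I.
P(-1) = -exp(-1).

Res(f, -1) = (-exp(-1))/(-1 - 2*I) = (1/5 - 2*I/5)*exp(-1)

Final answer: (1/5 - 2*I/5)*exp(-1)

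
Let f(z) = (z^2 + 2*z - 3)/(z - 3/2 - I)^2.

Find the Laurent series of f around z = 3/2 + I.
Put w = z - (3/2 + I), i.e. z = w + 3/2 + I. The denominator is w^2, so it suffices to rewrite the numerator in powers of w.

P(z) = z^2 + 2*z - 3
P(w + 3/2 + I) = 5/4 + 5*I + (5 + 2*I)*w + w^2

Dividing each term by w^2:
  f = (5/4 + 5*I)/w^2 + (5 + 2*I)/w + 1

Substituting back w = z - 3/2 - I:
  f(z) = (5/4 + 5*I)/(z - 3/2 - I)^2 + (5 + 2*I)/(z - 3/2 - I) + 1

The series is finite because the numerator is a polynomial; the negative powers form the principal part, and the coefficient of 1/(z - 3/2 - I) gives Res(f, 3/2 + I) = 5 + 2*I.

Final answer: (5/4 + 5*I)/(z - 3/2 - I)^2 + (5 + 2*I)/(z - 3/2 - I) + 1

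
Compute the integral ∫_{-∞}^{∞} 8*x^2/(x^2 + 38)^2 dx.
2*sqrt(38)*pi/19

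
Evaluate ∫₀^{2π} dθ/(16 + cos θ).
Let J = ∫₀^{2π} dθ/(16 + cos θ).
Put z = e^{iθ}: then cos θ = (z + 1/z)/2, dθ = dz/(iz), and z runs once counterclockwise around |z| = 1:
  J = ∮_{|z|=1} 1/(16 + (z + 1/z)/2) · dz/(iz) = (2/i) ∮_{|z|=1} dz/(z^2 + 32*z + 1).
The roots of z^2 + 32*z + 1 are z = (-16 ± sqrt(16^2 - 1^2)), with sqrt(255) = sqrt(255); their product is 1, so only z₊ = -16 + sqrt(255) lies inside the unit circle (z₋ = -16 - sqrt(255) lies outside).
z₊ is a simple zero of q(z) = z^2 + 32*z + 1, so Res(1/q, z₊) = 1/q'(z₊) with q'(z) = 2*z + 32; and q'(z₊) = (z₊ - z₋) = 2*sqrt(255).
Therefore J = (2/i) · 2πi · 1/(2*sqrt(255)) = 2*pi/(sqrt(255)) = 2*sqrt(255)*pi/255

Final answer: 2*sqrt(255)*pi/255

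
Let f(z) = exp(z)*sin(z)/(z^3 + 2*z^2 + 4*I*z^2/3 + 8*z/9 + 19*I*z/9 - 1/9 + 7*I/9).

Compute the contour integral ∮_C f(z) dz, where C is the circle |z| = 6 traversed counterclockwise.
By the residue theorem, ∮_C f(z) dz = 2πi · (sum of the residues of f at the poles inside |z| = 6).

The denominator factors as (z + 1/3 + I)*(z + 1)*(z + 2/3 + I/3), so the singularities of f are simple poles at z = -1/3 - I, z = -1, z = -2/3 - I/3.
  |-1/3 - I|² = 10/9 < 36 = 6², so this pole is inside the contour.
  |-1|² = 1 < 36 = 6², so this pole is inside the contour.
  |-2/3 - I/3|² = 5/9 < 36 = 6², so this pole is inside the contour.

With P(z) = exp(z)*sin(z) and Q(z) = z^3 + 2*z^2 + 4*I*z^2/3 + 8*z/9 + 19*I*z/9 - 1/9 + 7*I/9, each pole is simple, so Res(f, z₀) = P(z₀)/Q'(z₀) with Q'(z) = 3*z^2 + 4*z + 8*I*z/3 + 8/9 + 19*I/9.
  Res(f, -1/3 - I) = P(-1/3 - I)/Q'(-1/3 - I) = (-exp(-1/3 - I)*sin(1/3 + I))/(-4/9 - 7*I/9) = (36/65 - 63*I/65)*exp(-1/3 - I)*sin(1/3 + I)
  Res(f, -1) = P(-1)/Q'(-1) = (-exp(-1)*sin(1))/(-1/9 - 5*I/9) = (9/26 - 45*I/26)*exp(-1)*sin(1)
  Res(f, -2/3 - I/3) = P(-2/3 - I/3)/Q'(-2/3 - I/3) = (-exp(-2/3 - I/3)*sin(2/3 + I/3))/(1/9 + I/3) = (-9/10 + 27*I/10)*exp(-2/3 - I/3)*sin(2/3 + I/3)

Sum of residues inside C: (36/65 - 63*I/65)*exp(-1/3 - I)*sin(1/3 + I) + (9/26 - 45*I/26)*exp(-1)*sin(1) + (-9/10 + 27*I/10)*exp(-2/3 - I/3)*sin(2/3 + I/3)
∮_C f(z) dz = 2πi · ((36/65 - 63*I/65)*exp(-1/3 - I)*sin(1/3 + I) + (9/26 - 45*I/26)*exp(-1)*sin(1) + (-9/10 + 27*I/10)*exp(-2/3 - I/3)*sin(2/3 + I/3)) = pi*(-27/5 - 9*I/5)*exp(-2/3 - I/3)*sin(2/3 + I/3) + pi*(45/13 + 9*I/13)*exp(-1)*sin(1) + pi*(126/65 + 72*I/65)*exp(-1/3 - I)*sin(1/3 + I)

Final answer: pi*(-27/5 - 9*I/5)*exp(-2/3 - I/3)*sin(2/3 + I/3) + pi*(45/13 + 9*I/13)*exp(-1)*sin(1) + pi*(126/65 + 72*I/65)*exp(-1/3 - I)*sin(1/3 + I)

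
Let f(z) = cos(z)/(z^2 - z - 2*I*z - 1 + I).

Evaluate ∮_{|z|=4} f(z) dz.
-2*I*pi*cosh(1) + 2*I*pi*cos(1 + I)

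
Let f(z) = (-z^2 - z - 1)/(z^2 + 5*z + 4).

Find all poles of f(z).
The singularities of f are the zeros of the denominator. Factoring,
  z^2 + 5*z + 4 = (z + 4)*(z + 1)
so the candidates are z = -4, z = -1.

Check the numerator P(z) = -z^2 - z - 1 at each one:
  P(-4) = -13 ≠ 0, so z = -4 is a (simple) pole.
  P(-1) = -1 ≠ 0, so z = -1 is a (simple) pole.

Poles of f: {-4, -1}

Final answer: {-4, -1}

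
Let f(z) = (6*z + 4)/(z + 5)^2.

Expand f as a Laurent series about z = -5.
Put w = z - (-5), i.e. z = w - 5. The denominator is w^2, so it suffices to rewrite the numerator in powers of w.

P(z) = 6*z + 4
P(w - 5) = -26 + 6*w

Dividing each term by w^2:
  f = -26/w^2 + 6/w

Substituting back w = z + 5:
  f(z) = -26/(z + 5)^2 + 6/(z + 5)

The series is finite because the numerator is a polynomial; the negative powers form the principal part, and the coefficient of 1/(z + 5) gives Res(f, -5) = 6.

Final answer: -26/(z + 5)^2 + 6/(z + 5)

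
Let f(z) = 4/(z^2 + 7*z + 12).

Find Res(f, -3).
Write f(z) = P(z)/Q(z) with P(z) = 4 and Q(z) = z^2 + 7*z + 12.
The denominator factors as Q(z) = (z + 4)*(z + 3), so z = -3 is a simple zero of Q and P is analytic there; z = -3 is therefore a simple pole and
  Res(f, z₀) = P(z₀)/Q'(z₀).

Q'(z) = 2*z + 7, so Q'(-3) = 1.
P(-3) = 4.

Res(f, -3) = (4)/(1) = 4

Final answer: 4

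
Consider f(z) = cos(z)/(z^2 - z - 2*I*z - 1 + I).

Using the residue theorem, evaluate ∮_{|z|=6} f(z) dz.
By the residue theorem, ∮_C f(z) dz = 2πi · (sum of the residues of f at the poles inside |z| = 6).

The denominator factors as (z - I)*(z - 1 - I), so the singularities of f are simple poles at z = I, z = 1 + I.
  |I|² = 1 < 36 = 6², so this pole is inside the contour.
  |1 + I|² = 2 < 36 = 6², so this pole is inside the contour.

With P(z) = cos(z) and Q(z) = z^2 - z - 2*I*z - 1 + I, each pole is simple, so Res(f, z₀) = P(z₀)/Q'(z₀) with Q'(z) = 2*z - 1 - 2*I.
  Res(f, I) = P(I)/Q'(I) = (cosh(1))/(-1) = -cosh(1)
  Res(f, 1 + I) = P(1 + I)/Q'(1 + I) = (cos(1 + I))/(1) = cos(1 + I)

Sum of residues inside C: -cosh(1) + cos(1 + I)
∮_C f(z) dz = 2πi · (-cosh(1) + cos(1 + I)) = -2*I*pi*cosh(1) + 2*I*pi*cos(1 + I)

Final answer: -2*I*pi*cosh(1) + 2*I*pi*cos(1 + I)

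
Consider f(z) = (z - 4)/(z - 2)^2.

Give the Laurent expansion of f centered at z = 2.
Put w = z - (2), i.e. z = w + 2. The denominator is w^2, so it suffices to rewrite the numerator in powers of w.

P(z) = z - 4
P(w + 2) = -2 + w

Dividing each term by w^2:
  f = -2/w^2 + 1/w

Substituting back w = z - 2:
  f(z) = -2/(z - 2)^2 + 1/(z - 2)

The series is finite because the numerator is a polynomial; the negative powers form the principal part, and the coefficient of 1/(z - 2) gives Res(f, 2) = 1.

Final answer: -2/(z - 2)^2 + 1/(z - 2)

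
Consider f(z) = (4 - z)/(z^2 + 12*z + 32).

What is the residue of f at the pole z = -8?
Write f(z) = P(z)/Q(z) with P(z) = 4 - z and Q(z) = z^2 + 12*z + 32.
The denominator factors as Q(z) = (z + 8)*(z + 4), so z = -8 is a simple zero of Q and P is analytic there; z = -8 is therefore a simple pole and
  Res(f, z₀) = P(z₀)/Q'(z₀).

Q'(z) = 2*z + 12, so Q'(-8) = -4.
P(-8) = 12.

Res(f, -8) = (12)/(-4) = -3

Final answer: -3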